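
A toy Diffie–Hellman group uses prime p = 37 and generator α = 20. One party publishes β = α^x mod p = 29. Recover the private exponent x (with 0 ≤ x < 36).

21

Successive powers of 20 modulo 37:
  20^0=1  20^1=20  20^2=30  20^3=8  20^4=12  20^5=18
  20^6=27  20^7=22  20^8=33  20^9=31  20^10=28  20^11=5
  20^12=26  20^13=2  20^14=3  20^15=23  20^16=16  20^17=24
  20^18=36  20^19=17  20^20=7  20^21=29
So 20^21 ≡ 29 (mod 37), giving x = 21.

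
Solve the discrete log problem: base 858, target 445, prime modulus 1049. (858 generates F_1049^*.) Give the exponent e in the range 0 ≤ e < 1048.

667

Baby-step giant-step with m = ceil(sqrt(1048)) = 33.
Baby table (858^j mod 1049 for j=0..32):
  0:1  1:858  2:815  3:636  4:208  5:134  6:631  7:114
  8:255  9:598  10:123  11:634  12:590  13:602  14:408  15:747
  16:1036  17:385  18:944  19:124  20:443  21:356  22:189  23:616
  24:881  25:618  26:499  27:150  28:722  29:566  30:990  31:779
  32:169
Giant step factor: 858^(-33) ≡ 660 (mod 1049).
Scan 445·660^i mod 1049 for i = 0, 1, …:
  i=0: 445   i=1: 1029   i=2: 437   i=3: 994
  i=4: 415   i=5: 111   i=6: 879   i=7: 43
  i=8: 57   i=9: 905     …   i=19: 86
  i=20: 114
Match at i=20, j=7: e = 20·33 + 7 = 667.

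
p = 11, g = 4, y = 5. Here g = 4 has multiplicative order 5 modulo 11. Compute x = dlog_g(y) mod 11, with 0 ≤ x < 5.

2

Successive powers of 4 modulo 11:
  4^0=1  4^1=4  4^2=5
So 4^2 ≡ 5 (mod 11), giving x = 2.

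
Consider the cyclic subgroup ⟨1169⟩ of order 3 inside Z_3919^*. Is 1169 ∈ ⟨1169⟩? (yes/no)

⟨1169⟩ has order 3; its elements mod 3919 are {1, 1169, 2749}.
1169 is in this set.

yes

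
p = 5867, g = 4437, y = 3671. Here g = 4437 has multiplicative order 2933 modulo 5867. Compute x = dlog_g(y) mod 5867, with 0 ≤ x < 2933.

2041

Baby-step giant-step with m = ceil(sqrt(2933)) = 55.
Baby table (4437^j mod 5867 for j=0..54):
  0:1  1:4437  2:3184  3:5539  4:5547  5:5841  6:1978  7:5221
  8:2661  9:2453  10:676  11:1375  12:5062  13:1218  14:759  15:25
  16:5319  17:3329  18:3534  19:3734  20:5217  21:2514  22:1451  23:1988
  24:2655  25:5166  26:5040  27:3343  28:1115  29:1374  30:625  31:3901
  32:1087  33:345  34:5345  35:1351  36:4180  37:1073  38:2764  39:1838
  40:76  41:2793  42:1437  43:4407  44:5015  45:3891  46:3653  47:3707
  48:2758  49:4551  50:4440  51:4761  52:3357  53:4563  54:4881
Giant step factor: 4437^(-55) ≡ 4005 (mod 5867).
Scan 3671·4005^i mod 5867 for i = 0, 1, …:
  i=0: 3671   i=1: 5520   i=2: 744   i=3: 5151
  i=4: 1383   i=5: 467   i=6: 4629   i=7: 5292
  i=8: 2856   i=9: 3497     …   i=36: 3320
  i=37: 1978
Match at i=37, j=6: x = 37·55 + 6 = 2041.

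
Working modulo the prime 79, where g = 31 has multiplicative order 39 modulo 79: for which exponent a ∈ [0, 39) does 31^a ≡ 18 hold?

Successive powers of 31 modulo 79:
  31^0=1  31^1=31  31^2=13  31^3=8  31^4=11  31^5=25
  31^6=64  31^7=9  31^8=42  31^9=38  31^10=72  31^11=20
  31^12=67  31^13=23  31^14=2  31^15=62  31^16=26  31^17=16
  31^18=22  31^19=50  31^20=49  31^21=18
So 31^21 ≡ 18 (mod 79), giving a = 21.

21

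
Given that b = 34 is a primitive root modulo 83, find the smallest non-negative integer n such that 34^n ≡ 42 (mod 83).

Baby-step giant-step with m = ceil(sqrt(82)) = 10.
Baby table (34^j mod 83 for j=0..9):
  0:1  1:34  2:77  3:45  4:36  5:62  6:33  7:43
  8:51  9:74
Giant step factor: 34^(-10) ≡ 16 (mod 83).
Scan 42·16^i mod 83 for i = 0, 1, …:
  i=0: 42   i=1: 8   i=2: 45
Match at i=2, j=3: n = 2·10 + 3 = 23.

23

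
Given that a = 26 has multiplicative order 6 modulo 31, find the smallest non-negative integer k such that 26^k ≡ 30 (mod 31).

3

Successive powers of 26 modulo 31:
  26^0=1  26^1=26  26^2=25  26^3=30
So 26^3 ≡ 30 (mod 31), giving k = 3.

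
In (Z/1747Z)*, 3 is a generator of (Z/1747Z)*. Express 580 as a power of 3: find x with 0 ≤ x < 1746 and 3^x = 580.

Baby-step giant-step with m = ceil(sqrt(1746)) = 42.
Baby table (3^j mod 1747 for j=0..41):
  0:1  1:3  2:9  3:27  4:81  5:243  6:729  7:440
  8:1320  9:466  10:1398  11:700  12:353  13:1059  14:1430  15:796
  16:641  17:176  18:528  19:1584  20:1258  21:280  22:840  23:773
  24:572  25:1716  26:1654  27:1468  28:910  29:983  30:1202  31:112
  32:336  33:1008  34:1277  35:337  36:1011  37:1286  38:364  39:1092
  40:1529  41:1093
Giant step factor: 3^(-42) ≡ 65 (mod 1747).
Scan 580·65^i mod 1747 for i = 0, 1, …:
  i=0: 580   i=1: 1013   i=2: 1206   i=3: 1522
  i=4: 1098   i=5: 1490   i=6: 765   i=7: 809
  i=8: 175   i=9: 893     …   i=35: 1424
  i=36: 1716
Match at i=36, j=25: x = 36·42 + 25 = 1537.

1537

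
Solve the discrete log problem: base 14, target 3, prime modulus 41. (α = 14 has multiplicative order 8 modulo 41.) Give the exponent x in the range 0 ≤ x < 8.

7

Successive powers of 14 modulo 41:
  14^0=1  14^1=14  14^2=32  14^3=38  14^4=40  14^5=27
  14^6=9  14^7=3
So 14^7 ≡ 3 (mod 41), giving x = 7.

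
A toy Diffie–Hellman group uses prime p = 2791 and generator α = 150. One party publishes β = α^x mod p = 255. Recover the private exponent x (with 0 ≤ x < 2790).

356

Baby-step giant-step with m = ceil(sqrt(2790)) = 53.
Baby table (150^j mod 2791 for j=0..52):
  0:1  1:150  2:172  3:681  4:1674  5:2701  6:455  7:1266
  8:112  9:54  10:2518  11:915  12:491  13:1084  14:722  15:2242
  16:1380  17:466  18:125  19:2004  20:1963  21:1395  22:2716  23:2705
  24:1055  25:1954  26:45  27:1168  28:2158  29:2735  30:2764  31:1532
  32:938  33:1150  34:2249  35:2430  36:1670  37:2101  38:2558  39:1333
  40:1789  41:414  42:698  43:1433  44:43  45:868  46:1814  47:1373
  48:2207  49:1712  50:28  51:1409  52:2025
Giant step factor: 150^(-53) ≡ 2184 (mod 2791).
Scan 255·2184^i mod 2791 for i = 0, 1, …:
  i=0: 255   i=1: 1511   i=2: 1062   i=3: 87
  i=4: 220   i=5: 428   i=6: 2558
Match at i=6, j=38: x = 6·53 + 38 = 356.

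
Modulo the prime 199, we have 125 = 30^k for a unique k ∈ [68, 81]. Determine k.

72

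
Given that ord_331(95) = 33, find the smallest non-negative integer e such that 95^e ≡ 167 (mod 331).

Successive powers of 95 modulo 331:
  95^0=1  95^1=95  95^2=88  95^3=85  95^4=131  95^5=198
  95^6=274  95^7=212  95^8=280  95^9=120  95^10=146  95^11=299
  95^12=270  95^13=163  95^14=259  95^15=111  95^16=284  95^17=169
  95^18=167
So 95^18 ≡ 167 (mod 331), giving e = 18.

18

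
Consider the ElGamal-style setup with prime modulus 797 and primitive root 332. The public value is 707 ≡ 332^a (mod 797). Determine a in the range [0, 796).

Baby-step giant-step with m = ceil(sqrt(796)) = 29.
Baby table (332^j mod 797 for j=0..28):
  0:1  1:332  2:238  3:113  4:57  5:593  6:17  7:65
  8:61  9:327  10:172  11:517  12:289  13:308  14:240  15:777
  16:533  17:22  18:131  19:454  20:95  21:457  22:294  23:374
  24:633  25:545  26:21  27:596  28:216
Giant step factor: 332^(-29) ≡ 487 (mod 797).
Scan 707·487^i mod 797 for i = 0, 1, …:
  i=0: 707   i=1: 5   i=2: 44   i=3: 706
  i=4: 315   i=5: 381   i=6: 643   i=7: 717
  i=8: 93   i=9: 659     …   i=24: 357
  i=25: 113
Match at i=25, j=3: a = 25·29 + 3 = 728.

728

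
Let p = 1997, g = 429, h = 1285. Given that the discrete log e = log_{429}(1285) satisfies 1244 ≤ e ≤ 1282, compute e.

1245

Compute 429^1244 mod 1997 = 1865, then multiply by 429 repeatedly:
  429^1244=1865  429^1245=1285
Found 1285 at exponent 1245.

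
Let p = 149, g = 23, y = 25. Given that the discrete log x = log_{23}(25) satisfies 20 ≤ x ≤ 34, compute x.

24

Compute 23^20 mod 149 = 17, then multiply by 23 repeatedly:
  23^20=17  23^21=93  23^22=53  23^23=27  23^24=25
Found 25 at exponent 24.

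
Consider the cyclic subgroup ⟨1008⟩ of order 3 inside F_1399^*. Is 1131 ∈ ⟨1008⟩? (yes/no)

no

⟨1008⟩ has order 3; its elements mod 1399 are {1, 390, 1008}.
1131 is not in this set.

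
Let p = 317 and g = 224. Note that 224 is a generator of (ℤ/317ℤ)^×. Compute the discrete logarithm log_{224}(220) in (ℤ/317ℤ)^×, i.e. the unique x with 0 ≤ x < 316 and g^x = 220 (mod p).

251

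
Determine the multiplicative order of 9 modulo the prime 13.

The order of 9 must divide p − 1 = 12 = 2^2 · 3.
Divisors: 1, 2, 3, 4, 6, 12.
Check each in increasing order: 9^1 ≡ 9;  9^2 ≡ 3;  9^3 ≡ 1.
Smallest exponent giving 1 is 3.

3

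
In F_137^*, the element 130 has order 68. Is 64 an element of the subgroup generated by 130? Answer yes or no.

yes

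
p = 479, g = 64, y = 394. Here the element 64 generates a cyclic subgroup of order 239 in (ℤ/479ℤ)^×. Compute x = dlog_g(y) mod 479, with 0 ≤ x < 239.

Baby-step giant-step with m = ceil(sqrt(239)) = 16.
Baby table (64^j mod 479 for j=0..15):
  0:1  1:64  2:264  3:131  4:241  5:96  6:396  7:436
  8:122  9:144  10:115  11:175  12:183  13:216  14:412  15:23
Giant step factor: 64^(-16) ≡ 219 (mod 479).
Scan 394·219^i mod 479 for i = 0, 1, …:
  i=0: 394   i=1: 66   i=2: 84   i=3: 194
  i=4: 334   i=5: 338   i=6: 256   i=7: 21
  i=8: 288   i=9: 323   i=10: 324   i=11: 64
Match at i=11, j=1: x = 11·16 + 1 = 177.

177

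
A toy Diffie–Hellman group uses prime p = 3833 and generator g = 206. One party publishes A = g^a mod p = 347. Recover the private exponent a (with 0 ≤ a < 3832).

Baby-step giant-step with m = ceil(sqrt(3832)) = 62.
Baby table (206^j mod 3833 for j=0..61):
  0:1  1:206  2:273  3:2576  4:1702  5:1809  6:853  7:3233
  8:2889  9:1019  10:2932  11:2211  12:3172  13:1822  14:3531  15:2949
  16:1880  17:147  18:3451  19:1801  20:3038  21:1049  22:1446  23:2735
  24:3792  25:3053  26:306  27:1708  28:3045  29:2491  30:3357  31:1602
  32:374  33:384  34:2444  35:1341  36:270  37:1958  38:883  39:1747
  40:3413  41:1639  42:330  43:2819  44:1931  45:2987  46:2042  47:2855
  48:1681  49:1316  50:2786  51:2799  52:1644  53:1360  54:351  55:3312
  56:3831  57:3421  58:3287  59:2514  60:429  61:215
Giant step factor: 206^(-62) ≡ 2613 (mod 3833).
Scan 347·2613^i mod 3833 for i = 0, 1, …:
  i=0: 347   i=1: 2123   i=2: 1048   i=3: 1662
  i=4: 17   i=5: 2258   i=6: 1167   i=7: 2136
  i=8: 520   i=9: 1878     …   i=45: 2127
  i=46: 1
Match at i=46, j=0: a = 46·62 + 0 = 2852.

2852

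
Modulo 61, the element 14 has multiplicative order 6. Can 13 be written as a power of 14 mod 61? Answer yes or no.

13 ∈ ⟨14⟩ iff 13^6 ≡ 1 (mod 61), since |⟨14⟩| = 6.
13^6 mod 61 = 1.
Since 1 = 1, 13 lies in the subgroup.

yes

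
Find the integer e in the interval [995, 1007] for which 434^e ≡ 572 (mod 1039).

Compute 434^995 mod 1039 = 853, then multiply by 434 repeatedly:
  434^995=853  434^996=318  434^997=864  434^998=936  434^999=1014
  434^1000=579  434^1001=887  434^1002=528  434^1003=572
Found 572 at exponent 1003.

1003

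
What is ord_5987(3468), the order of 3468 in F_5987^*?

The order of 3468 must divide p − 1 = 5986 = 2 · 41 · 73.
Divisors: 1, 2, 41, 73, 82, 146, 2993, 5986.
Check each in increasing order: 3468^1 ≡ 3468;  3468^2 ≡ 5128;  3468^41 ≡ 1382;  3468^73 ≡ 4741;  3468^82 ≡ 71;  3468^146 ≡ 1883;  3468^2993 ≡ 1.
Smallest exponent giving 1 is 2993.

2993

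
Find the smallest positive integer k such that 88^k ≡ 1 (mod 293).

The order of 88 must divide p − 1 = 292 = 2^2 · 73.
Divisors: 1, 2, 4, 73, 146, 292.
Check each in increasing order: 88^1 ≡ 88;  88^2 ≡ 126;  88^4 ≡ 54;  88^73 ≡ 292;  88^146 ≡ 1.
Smallest exponent giving 1 is 146.

146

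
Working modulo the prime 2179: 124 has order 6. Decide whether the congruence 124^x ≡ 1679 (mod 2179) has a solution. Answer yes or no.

no

⟨124⟩ has order 6; its elements mod 2179 are {1, 123, 124, 2055, 2056, 2178}.
1679 is not in this set.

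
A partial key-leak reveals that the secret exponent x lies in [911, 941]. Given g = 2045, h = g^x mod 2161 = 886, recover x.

936

Compute 2045^911 mod 2161 = 126, then multiply by 2045 repeatedly:
  2045^911=126  2045^912=511  2045^913=1232  2045^914=1875  2045^915=761
  2045^916=325  2045^917=1198  2045^918=1497  2045^919=1389  2045^920=951
  2045^921=2056  2045^922=1375  2045^923=414  2045^924=1679  2045^925=1887
  2045^926=1530  2045^927=1883  2045^928=1994  2045^929=2084  2045^930=288
  2045^931=1168  2045^932=655  2045^933=1816  2045^934=1122  2045^935=1669
  2045^936=886
Found 886 at exponent 936.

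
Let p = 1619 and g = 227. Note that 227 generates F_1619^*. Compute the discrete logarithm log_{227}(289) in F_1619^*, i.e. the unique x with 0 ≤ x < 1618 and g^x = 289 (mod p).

774

Baby-step giant-step with m = ceil(sqrt(1618)) = 41.
Baby table (227^j mod 1619 for j=0..40):
  0:1  1:227  2:1340  3:1427  4:129  5:141  6:1246  7:1136
  8:451  9:380  10:453  11:834  12:1514  13:450  14:153  15:732
  16:1026  17:1385  18:309  19:526  20:1215  21:575  22:1005  23:1475
  24:1311  25:1320  26:125  27:852  28:743  29:285  30:1554  31:1435
  32:326  33:1147  34:1329  35:549  36:1579  37:634  38:1446  39:1204
  40:1316
Giant step factor: 227^(-41) ≡ 947 (mod 1619).
Scan 289·947^i mod 1619 for i = 0, 1, …:
  i=0: 289   i=1: 72   i=2: 186   i=3: 1290
  i=4: 904   i=5: 1256   i=6: 1086   i=7: 377
  i=8: 839   i=9: 1223     …   i=17: 559
  i=18: 1579
Match at i=18, j=36: x = 18·41 + 36 = 774.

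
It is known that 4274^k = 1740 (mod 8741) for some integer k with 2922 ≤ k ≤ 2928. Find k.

Compute 4274^2922 mod 8741 = 1176, then multiply by 4274 repeatedly:
  4274^2922=1176  4274^2923=149  4274^2924=7474  4274^2925=4262  4274^2926=8285
  4274^2927=299  4274^2928=1740
Found 1740 at exponent 2928.

2928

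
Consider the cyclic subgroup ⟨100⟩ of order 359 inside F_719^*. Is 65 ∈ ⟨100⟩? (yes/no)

yes

65 ∈ ⟨100⟩ iff 65^359 ≡ 1 (mod 719), since |⟨100⟩| = 359.
65^359 mod 719 = 1.
Since 1 = 1, 65 lies in the subgroup.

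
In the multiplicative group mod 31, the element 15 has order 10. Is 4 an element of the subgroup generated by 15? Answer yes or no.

4 ∈ ⟨15⟩ iff 4^10 ≡ 1 (mod 31), since |⟨15⟩| = 10.
4^10 mod 31 = 1.
Since 1 = 1, 4 lies in the subgroup.

yes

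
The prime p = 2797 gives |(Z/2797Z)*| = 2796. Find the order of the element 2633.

The order of 2633 must divide p − 1 = 2796 = 2^2 · 3 · 233.
Divisors: 1, 2, 3, 4, 6, 12, 233, 466, 699, 932, 1398, 2796.
Check each in increasing order: 2633^1 ≡ 2633;  2633^2 ≡ 1723;  2633^3 ≡ 2722;  2633^4 ≡ 1112;  2633^6 ≡ 31;  2633^12 ≡ 961;  2633^233 ≡ 1696;  2633^466 ≡ 1100;  2633^699 ≡ 1.
Smallest exponent giving 1 is 699.

699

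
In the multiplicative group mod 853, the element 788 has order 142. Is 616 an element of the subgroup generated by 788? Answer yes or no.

616 ∈ ⟨788⟩ iff 616^142 ≡ 1 (mod 853), since |⟨788⟩| = 142.
616^142 mod 853 = 221.
Since 221 ≠ 1, 616 does not lie in the subgroup.

no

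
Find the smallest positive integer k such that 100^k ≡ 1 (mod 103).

17

The order of 100 must divide p − 1 = 102 = 2 · 3 · 17.
Divisors: 1, 2, 3, 6, 17, 34, 51, 102.
Check each in increasing order: 100^1 ≡ 100;  100^2 ≡ 9;  100^3 ≡ 76;  100^6 ≡ 8;  100^17 ≡ 1.
Smallest exponent giving 1 is 17.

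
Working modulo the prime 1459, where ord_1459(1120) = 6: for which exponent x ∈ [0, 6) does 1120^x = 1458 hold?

Successive powers of 1120 modulo 1459:
  1120^0=1  1120^1=1120  1120^2=1119  1120^3=1458
So 1120^3 ≡ 1458 (mod 1459), giving x = 3.

3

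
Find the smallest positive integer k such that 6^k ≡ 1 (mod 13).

The order of 6 must divide p − 1 = 12 = 2^2 · 3.
Divisors: 1, 2, 3, 4, 6, 12.
Check each in increasing order: 6^1 ≡ 6;  6^2 ≡ 10;  6^3 ≡ 8;  6^4 ≡ 9;  6^6 ≡ 12;  6^12 ≡ 1.
Smallest exponent giving 1 is 12.

12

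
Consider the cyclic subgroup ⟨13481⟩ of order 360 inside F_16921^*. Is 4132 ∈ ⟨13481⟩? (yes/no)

no

4132 ∈ ⟨13481⟩ iff 4132^360 ≡ 1 (mod 16921), since |⟨13481⟩| = 360.
4132^360 mod 16921 = 6267.
Since 6267 ≠ 1, 4132 does not lie in the subgroup.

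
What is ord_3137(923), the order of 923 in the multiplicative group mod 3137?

3136

The order of 923 must divide p − 1 = 3136 = 2^6 · 7^2.
Divisors: 1, 2, 4, 7, 8, 14, 16, 28, 32, 49, 56, 64, 98, 112, 196, 224, 392, 448, 784, 1568, 3136.
Check each in increasing order: 923^1 ≡ 923;  923^2 ≡ 1802;  923^4 ≡ 409;  923^7 ≡ 2890;  923^8 ≡ 1020;  923^14 ≡ 1406;  923^16 ≡ 2053;  923^28 ≡ 526;  923^32 ≡ 1818;  923^49 ≡ 315;  923^56 ≡ 620;  923^64 ≡ 1863;  923^98 ≡ 1978;  923^112 ≡ 1686;  923^196 ≡ 645;  923^224 ≡ 474;  923^392 ≡ 1941;  923^448 ≡ 1949;  923^784 ≡ 3081;  923^1568 ≡ 3136;  923^3136 ≡ 1.
Smallest exponent giving 1 is 3136.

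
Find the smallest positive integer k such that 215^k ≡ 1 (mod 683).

341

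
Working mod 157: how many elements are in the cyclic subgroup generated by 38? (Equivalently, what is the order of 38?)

The order of 38 must divide p − 1 = 156 = 2^2 · 3 · 13.
Divisors: 1, 2, 3, 4, 6, 12, 13, 26, 39, 52, 78, 156.
Check each in increasing order: 38^1 ≡ 38;  38^2 ≡ 31;  38^3 ≡ 79;  38^4 ≡ 19;  38^6 ≡ 118;  38^12 ≡ 108;  38^13 ≡ 22;  38^26 ≡ 13;  38^39 ≡ 129;  38^52 ≡ 12;  38^78 ≡ 156;  38^156 ≡ 1.
Smallest exponent giving 1 is 156.

156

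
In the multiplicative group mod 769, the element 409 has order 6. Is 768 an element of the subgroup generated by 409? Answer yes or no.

yes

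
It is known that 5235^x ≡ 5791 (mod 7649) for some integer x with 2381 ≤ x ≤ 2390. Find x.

2388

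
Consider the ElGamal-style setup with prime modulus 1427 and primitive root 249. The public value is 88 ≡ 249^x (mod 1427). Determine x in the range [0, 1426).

Baby-step giant-step with m = ceil(sqrt(1426)) = 38.
Baby table (249^j mod 1427 for j=0..37):
  0:1  1:249  2:640  3:963  4:51  5:1283  6:1246  7:595
  8:1174  9:1218  10:758  11:378  12:1367  13:757  14:129  15:727
  16:1221  17:78  18:871  19:1402  20:910  21:1124  22:184  23:152
  24:746  25:244  26:822  27:617  28:944  29:1028  30:539  31:73
  32:1053  33:1056  34:376  35:869  36:904  37:1057
Giant step factor: 249^(-38) ≡ 1169 (mod 1427).
Scan 88·1169^i mod 1427 for i = 0, 1, …:
  i=0: 88   i=1: 128   i=2: 1224   i=3: 1002
  i=4: 1198   i=5: 575   i=6: 58   i=7: 733
  i=8: 677   i=9: 855   i=10: 595
Match at i=10, j=7: x = 10·38 + 7 = 387.

387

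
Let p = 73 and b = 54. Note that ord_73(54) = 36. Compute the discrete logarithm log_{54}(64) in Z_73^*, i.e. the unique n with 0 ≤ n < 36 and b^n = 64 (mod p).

24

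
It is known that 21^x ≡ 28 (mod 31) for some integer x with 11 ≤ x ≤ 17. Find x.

14

Compute 21^11 mod 31 = 12, then multiply by 21 repeatedly:
  21^11=12  21^12=4  21^13=22  21^14=28
Found 28 at exponent 14.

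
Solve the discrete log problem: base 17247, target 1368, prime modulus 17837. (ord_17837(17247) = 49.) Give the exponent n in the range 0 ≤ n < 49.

18

Baby-step giant-step with m = ceil(sqrt(49)) = 7.
Baby table (17247^j mod 17837 for j=0..6):
  0:1  1:17247  2:9197  3:14055  4:1755  5:16933  6:16087
Giant step factor: 17247^(-7) ≡ 6059 (mod 17837).
Scan 1368·6059^i mod 17837 for i = 0, 1, …:
  i=0: 1368   i=1: 12344   i=2: 1755
Match at i=2, j=4: n = 2·7 + 4 = 18.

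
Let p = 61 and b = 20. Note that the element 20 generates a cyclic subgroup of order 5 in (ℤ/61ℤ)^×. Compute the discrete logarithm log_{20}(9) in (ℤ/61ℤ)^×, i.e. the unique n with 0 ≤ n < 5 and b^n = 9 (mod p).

3

Successive powers of 20 modulo 61:
  20^0=1  20^1=20  20^2=34  20^3=9
So 20^3 ≡ 9 (mod 61), giving n = 3.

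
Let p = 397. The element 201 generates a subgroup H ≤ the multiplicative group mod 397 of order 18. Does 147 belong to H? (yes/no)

no

⟨201⟩ has order 18; its elements mod 397 are {1, 14, 34, 35, 79, 85, 93, 111, 196, 201, 286, 304, 312, 318, 362, 363, 383, 396}.
147 is not in this set.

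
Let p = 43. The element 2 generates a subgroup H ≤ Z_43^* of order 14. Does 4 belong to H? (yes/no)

yes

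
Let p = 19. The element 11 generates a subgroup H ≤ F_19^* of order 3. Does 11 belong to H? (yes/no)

⟨11⟩ has order 3; its elements mod 19 are {1, 7, 11}.
11 is in this set.

yes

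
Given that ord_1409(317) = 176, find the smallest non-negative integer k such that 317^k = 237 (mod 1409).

43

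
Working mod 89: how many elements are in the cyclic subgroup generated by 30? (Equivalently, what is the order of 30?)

The order of 30 must divide p − 1 = 88 = 2^3 · 11.
Divisors: 1, 2, 4, 8, 11, 22, 44, 88.
Check each in increasing order: 30^1 ≡ 30;  30^2 ≡ 10;  30^4 ≡ 11;  30^8 ≡ 32;  30^11 ≡ 77;  30^22 ≡ 55;  30^44 ≡ 88;  30^88 ≡ 1.
Smallest exponent giving 1 is 88.

88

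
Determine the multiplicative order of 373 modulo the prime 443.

221

The order of 373 must divide p − 1 = 442 = 2 · 13 · 17.
Divisors: 1, 2, 13, 17, 26, 34, 221, 442.
Check each in increasing order: 373^1 ≡ 373;  373^2 ≡ 27;  373^13 ≡ 225;  373^17 ≡ 115;  373^26 ≡ 123;  373^34 ≡ 378;  373^221 ≡ 1.
Smallest exponent giving 1 is 221.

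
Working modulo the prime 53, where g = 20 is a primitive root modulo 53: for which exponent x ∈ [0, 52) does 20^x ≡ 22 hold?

Baby-step giant-step with m = ceil(sqrt(52)) = 8.
Baby table (20^j mod 53 for j=0..7):
  0:1  1:20  2:29  3:50  4:46  5:19  6:9  7:21
Giant step factor: 20^(-8) ≡ 13 (mod 53).
Scan 22·13^i mod 53 for i = 0, 1, …:
  i=0: 22   i=1: 21
Match at i=1, j=7: x = 1·8 + 7 = 15.

15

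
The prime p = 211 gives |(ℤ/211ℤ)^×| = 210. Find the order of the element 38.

The order of 38 must divide p − 1 = 210 = 2 · 3 · 5 · 7.
Divisors: 1, 2, 3, 5, 6, 7, 10, 14, 15, 21, 30, 35, 42, 70, 105, 210.
Check each in increasing order: 38^1 ≡ 38;  38^2 ≡ 178;  38^3 ≡ 12;  38^5 ≡ 26;  38^6 ≡ 144;  38^7 ≡ 197;  38^10 ≡ 43;  38^14 ≡ 196;  38^15 ≡ 63;  38^21 ≡ 210;  38^30 ≡ 171;  38^35 ≡ 15;  38^42 ≡ 1.
Smallest exponent giving 1 is 42.

42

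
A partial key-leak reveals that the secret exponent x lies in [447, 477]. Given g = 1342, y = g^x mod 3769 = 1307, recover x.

452

Compute 1342^447 mod 3769 = 2522, then multiply by 1342 repeatedly:
  1342^447=2522  1342^448=3731  1342^449=1770  1342^450=870  1342^451=2919
  1342^452=1307
Found 1307 at exponent 452.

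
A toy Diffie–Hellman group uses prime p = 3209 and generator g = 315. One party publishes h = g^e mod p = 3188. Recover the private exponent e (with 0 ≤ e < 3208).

Baby-step giant-step with m = ceil(sqrt(3208)) = 57.
Baby table (315^j mod 3209 for j=0..56):
  0:1  1:315  2:2955  3:215  4:336  5:3152  6:1299  7:1642
  8:581  9:102  10:40  11:2973  12:2676  13:2182  14:604  15:929
  16:616  17:1500  18:777  19:871  20:1600  21:187  22:1143  23:637
  24:1697  25:1861  26:2177  27:2238  28:2199  29:2750  30:3029  31:1062
  32:794  33:3017  34:491  35:633  36:437  37:2877  38:1317  39:894
  40:2427  41:763  42:2879  43:1947  44:386  45:2857  46:1435  47:2765
  48:1336  49:461  50:810  51:1639  52:2845  53:864  54:2604  55:1965
  56:2847
Giant step factor: 315^(-57) ≡ 363 (mod 3209).
Scan 3188·363^i mod 3209 for i = 0, 1, …:
  i=0: 3188   i=1: 2004   i=2: 2218   i=3: 2884
  i=4: 758   i=5: 2389   i=6: 777
Match at i=6, j=18: e = 6·57 + 18 = 360.

360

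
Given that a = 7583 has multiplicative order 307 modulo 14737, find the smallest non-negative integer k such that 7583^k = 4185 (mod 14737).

147

Baby-step giant-step with m = ceil(sqrt(307)) = 18.
Baby table (7583^j mod 14737 for j=0..17):
  0:1  1:7583  2:12852  3:935  4:1608  5:5965  6:4742  7:306
  8:6689  9:12670  10:6107  11:5727  12:12639  13:6826  14:5214  15:13128
  16:1189  17:11880
Giant step factor: 7583^(-18) ≡ 95 (mod 14737).
Scan 4185·95^i mod 14737 for i = 0, 1, …:
  i=0: 4185   i=1: 14413   i=2: 13431   i=3: 8563
  i=4: 2950   i=5: 247   i=6: 8728   i=7: 3888
  i=8: 935
Match at i=8, j=3: k = 8·18 + 3 = 147.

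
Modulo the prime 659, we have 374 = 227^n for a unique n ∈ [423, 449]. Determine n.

439

Compute 227^423 mod 659 = 647, then multiply by 227 repeatedly:
  227^423=647  227^424=571  227^425=453  227^426=27  227^427=198
  227^428=134  227^429=104  227^430=543  227^431=28  227^432=425
  227^433=261  227^434=596  227^435=197  227^436=566  227^437=636
  227^438=51  227^439=374
Found 374 at exponent 439.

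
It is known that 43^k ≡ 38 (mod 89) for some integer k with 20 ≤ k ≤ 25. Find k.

23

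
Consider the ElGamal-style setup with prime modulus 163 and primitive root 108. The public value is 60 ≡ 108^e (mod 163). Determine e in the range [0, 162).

Baby-step giant-step with m = ceil(sqrt(162)) = 13.
Baby table (108^j mod 163 for j=0..12):
  0:1  1:108  2:91  3:48  4:131  5:130  6:22  7:94
  8:46  9:78  10:111  11:89  12:158
Giant step factor: 108^(-13) ≡ 147 (mod 163).
Scan 60·147^i mod 163 for i = 0, 1, …:
  i=0: 60   i=1: 18   i=2: 38   i=3: 44
  i=4: 111
Match at i=4, j=10: e = 4·13 + 10 = 62.

62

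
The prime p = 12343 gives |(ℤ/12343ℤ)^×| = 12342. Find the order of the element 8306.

The order of 8306 must divide p − 1 = 12342 = 2 · 3 · 11^2 · 17.
Divisors: 1, 2, 3, 6, 11, 17, 22, 33, 34, 51, 66, 102, 121, 187, 242, 363, 374, 561, 726, 1122, 2057, 4114, 6171, 12342.
Check each in increasing order: 8306^1 ≡ 8306;  8306^2 ≡ 4609;  8306^3 ≡ 6711;  8306^6 ≡ 10257;  8306^11 ≡ 5832;  8306^17 ≡ 4646;  8306^22 ≡ 7259;  8306^33 ≡ 10341;  8306^34 ≡ 9752;  8306^51 ≡ 8982;  8306^66 ≡ 8872;  8306^102 ≡ 2476;  8306^121 ≡ 9704;  8306^187 ≡ 1463;  8306^242 ≡ 2869;  8306^363 ≡ 7311;  8306^374 ≡ 5030;  8306^561 ≡ 2462;  8306^726 ≡ 5531;  8306^1122 ≡ 1031;  8306^2057 ≡ 1.
Smallest exponent giving 1 is 2057.

2057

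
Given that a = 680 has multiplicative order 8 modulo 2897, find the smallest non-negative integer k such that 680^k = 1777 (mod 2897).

2

Successive powers of 680 modulo 2897:
  680^0=1  680^1=680  680^2=1777
So 680^2 ≡ 1777 (mod 2897), giving k = 2.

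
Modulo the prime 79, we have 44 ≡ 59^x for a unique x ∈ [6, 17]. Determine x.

10

Compute 59^6 mod 79 = 46, then multiply by 59 repeatedly:
  59^6=46  59^7=28  59^8=72  59^9=61  59^10=44
Found 44 at exponent 10.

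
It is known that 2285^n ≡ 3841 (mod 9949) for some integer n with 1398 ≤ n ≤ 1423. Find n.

Compute 2285^1398 mod 9949 = 9119, then multiply by 2285 repeatedly:
  2285^1398=9119  2285^1399=3709  2285^1400=8466  2285^1401=3954  2285^1402=1198
  2285^1403=1455  2285^1404=1709  2285^1405=5057  2285^1406=4456  2285^1407=4133
  2285^1408=2304  2285^1409=1619  2285^1410=8336  2285^1411=5374  2285^1412=2524
  2285^1413=6869  2285^1414=6092  2285^1415=1569  2285^1416=3525  2285^1417=5884
  2285^1418=3841
Found 3841 at exponent 1418.

1418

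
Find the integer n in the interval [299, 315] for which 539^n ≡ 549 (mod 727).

Compute 539^299 mod 727 = 308, then multiply by 539 repeatedly:
  539^299=308  539^300=256  539^301=581  539^302=549
Found 549 at exponent 302.

302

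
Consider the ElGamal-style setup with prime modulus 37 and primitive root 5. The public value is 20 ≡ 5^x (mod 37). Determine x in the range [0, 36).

Successive powers of 5 modulo 37:
  5^0=1  5^1=5  5^2=25  5^3=14  5^4=33  5^5=17
  5^6=11  5^7=18  5^8=16  5^9=6  5^10=30  5^11=2
  5^12=10  5^13=13  5^14=28  5^15=29  5^16=34  5^17=22
  5^18=36  5^19=32  5^20=12  5^21=23  5^22=4  5^23=20
So 5^23 ≡ 20 (mod 37), giving x = 23.

23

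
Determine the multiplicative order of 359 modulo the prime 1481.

370

The order of 359 must divide p − 1 = 1480 = 2^3 · 5 · 37.
Divisors: 1, 2, 4, 5, 8, 10, 20, 37, 40, 74, 148, 185, 296, 370, 740, 1480.
Check each in increasing order: 359^1 ≡ 359;  359^2 ≡ 34;  359^4 ≡ 1156;  359^5 ≡ 324;  359^8 ≡ 474;  359^10 ≡ 1306;  359^20 ≡ 1005;  359^37 ≡ 757;  359^40 ≡ 1464;  359^74 ≡ 1383;  359^148 ≡ 718;  359^185 ≡ 1480;  359^296 ≡ 136;  359^370 ≡ 1.
Smallest exponent giving 1 is 370.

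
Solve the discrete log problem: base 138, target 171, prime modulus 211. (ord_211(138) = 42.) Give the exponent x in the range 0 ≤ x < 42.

36

Baby-step giant-step with m = ceil(sqrt(42)) = 7.
Baby table (138^j mod 211 for j=0..6):
  0:1  1:138  2:54  3:67  4:173  5:31  6:58
Giant step factor: 138^(-7) ≡ 15 (mod 211).
Scan 171·15^i mod 211 for i = 0, 1, …:
  i=0: 171   i=1: 33   i=2: 73   i=3: 40
  i=4: 178   i=5: 138
Match at i=5, j=1: x = 5·7 + 1 = 36.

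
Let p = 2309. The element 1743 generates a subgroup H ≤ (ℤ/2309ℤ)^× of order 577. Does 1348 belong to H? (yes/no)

yes

1348 ∈ ⟨1743⟩ iff 1348^577 ≡ 1 (mod 2309), since |⟨1743⟩| = 577.
1348^577 mod 2309 = 1.
Since 1 = 1, 1348 lies in the subgroup.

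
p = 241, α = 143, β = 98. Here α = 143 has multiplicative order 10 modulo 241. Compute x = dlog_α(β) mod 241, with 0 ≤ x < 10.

Successive powers of 143 modulo 241:
  143^0=1  143^1=143  143^2=205  143^3=154  143^4=91  143^5=240
  143^6=98
So 143^6 ≡ 98 (mod 241), giving x = 6.

6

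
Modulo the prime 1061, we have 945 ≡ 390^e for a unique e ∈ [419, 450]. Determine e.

433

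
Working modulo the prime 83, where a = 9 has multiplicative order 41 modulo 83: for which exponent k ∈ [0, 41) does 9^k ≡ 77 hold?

Successive powers of 9 modulo 83:
  9^0=1  9^1=9  9^2=81  9^3=65  9^4=4  9^5=36
  9^6=75  9^7=11  9^8=16  9^9=61  9^10=51  9^11=44
  9^12=64  9^13=78  9^14=38  9^15=10  9^16=7  9^17=63
  9^18=69  9^19=40  9^20=28  9^21=3  9^22=27  9^23=77
So 9^23 ≡ 77 (mod 83), giving k = 23.

23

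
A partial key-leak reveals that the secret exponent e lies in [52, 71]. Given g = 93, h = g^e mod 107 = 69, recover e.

56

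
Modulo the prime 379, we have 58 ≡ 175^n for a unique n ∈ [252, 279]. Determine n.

Compute 175^252 mod 379 = 327, then multiply by 175 repeatedly:
  175^252=327  175^253=375  175^254=58
Found 58 at exponent 254.

254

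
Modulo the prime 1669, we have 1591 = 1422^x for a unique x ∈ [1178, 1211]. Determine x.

1204

Compute 1422^1178 mod 1669 = 134, then multiply by 1422 repeatedly:
  1422^1178=134  1422^1179=282  1422^1180=444  1422^1181=486  1422^1182=126
  1422^1183=589  1422^1184=1389  1422^1185=731  1422^1186=1364  1422^1187=230
  1422^1188=1605  1422^1189=787  1422^1190=884  1422^1191=291  1422^1192=1559
  1422^1193=466  1422^1194=59  1422^1195=448  1422^1196=1167  1422^1197=488
  1422^1198=1301  1422^1199=770  1422^1200=76  1422^1201=1256  1422^1202=202
  1422^1203=176  1422^1204=1591
Found 1591 at exponent 1204.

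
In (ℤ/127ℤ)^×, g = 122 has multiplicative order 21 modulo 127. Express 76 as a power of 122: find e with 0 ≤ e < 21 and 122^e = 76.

20

Successive powers of 122 modulo 127:
  122^0=1  122^1=122  122^2=25  122^3=2  122^4=117  122^5=50
  122^6=4  122^7=107  122^8=100  122^9=8  122^10=87  122^11=73
  122^12=16  122^13=47  122^14=19  122^15=32  122^16=94  122^17=38
  122^18=64  122^19=61  122^20=76
So 122^20 ≡ 76 (mod 127), giving e = 20.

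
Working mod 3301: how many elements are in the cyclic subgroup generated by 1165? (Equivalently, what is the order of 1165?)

The order of 1165 must divide p − 1 = 3300 = 2^2 · 3 · 5^2 · 11.
Divisors: 1, 2, 3, 4, 5, 6, 10, 11, 12, 15, 20, 22, 25, 30, 33, 44, 50, 55, 60, 66, 75, 100, 110, 132, 150, 165, 220, 275, 300, 330, 550, 660, 825, 1100, 1650, 3300.
Check each in increasing order: 1165^1 ≡ 1165;  1165^2 ≡ 514;  1165^3 ≡ 1329;  1165^4 ≡ 116;  1165^5 ≡ 3100;  1165^6 ≡ 206;  1165^10 ≡ 789;  1165^11 ≡ 1507;  1165^12 ≡ 2824;  1165^15 ≡ 3160;  1165^20 ≡ 1933;  1165^22 ≡ 3262;  1165^25 ≡ 985;  1165^30 ≡ 75;  1165^33 ≡ 645;  1165^44 ≡ 1521;  1165^50 ≡ 3032;  1165^55 ≡ 1253;  1165^60 ≡ 2324;  1165^66 ≡ 99;  1165^75 ≡ 2416;  1165^100 ≡ 3040;  1165^110 ≡ 2034;  1165^132 ≡ 3199;  1165^150 ≡ 888;  1165^165 ≡ 230;  1165^220 ≡ 1003;  1165^275 ≡ 2379;  1165^300 ≡ 2906;  1165^330 ≡ 84;  1165^550 ≡ 1727;  1165^660 ≡ 454;  1165^825 ≡ 2089;  1165^1100 ≡ 1726;  1165^1650 ≡ 3300;  1165^3300 ≡ 1.
Smallest exponent giving 1 is 3300.

3300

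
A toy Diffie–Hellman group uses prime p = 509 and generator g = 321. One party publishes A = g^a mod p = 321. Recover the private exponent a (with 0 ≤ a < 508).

Successive powers of 321 modulo 509:
  321^0=1  321^1=321
So 321^1 ≡ 321 (mod 509), giving a = 1.

1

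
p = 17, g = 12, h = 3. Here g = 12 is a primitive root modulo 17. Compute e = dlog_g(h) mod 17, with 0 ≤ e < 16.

5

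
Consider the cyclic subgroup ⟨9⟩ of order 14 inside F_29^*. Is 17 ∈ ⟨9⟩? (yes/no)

no

⟨9⟩ has order 14; its elements mod 29 are {1, 4, 5, 6, 7, 9, 13, 16, 20, 22, 23, 24, 25, 28}.
17 is not in this set.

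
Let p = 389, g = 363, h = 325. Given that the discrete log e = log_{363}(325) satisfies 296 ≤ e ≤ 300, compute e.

Compute 363^296 mod 389 = 370, then multiply by 363 repeatedly:
  363^296=370  363^297=105  363^298=382  363^299=182  363^300=325
Found 325 at exponent 300.

300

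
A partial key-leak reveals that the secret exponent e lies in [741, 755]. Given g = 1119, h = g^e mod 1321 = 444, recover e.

752

Compute 1119^741 mod 1321 = 460, then multiply by 1119 repeatedly:
  1119^741=460  1119^742=871  1119^743=1072  1119^744=100  1119^745=936
  1119^746=1152  1119^747=1113  1119^748=1065  1119^749=193  1119^750=644
  1119^751=691  1119^752=444
Found 444 at exponent 752.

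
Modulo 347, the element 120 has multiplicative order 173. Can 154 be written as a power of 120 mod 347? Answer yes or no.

yes

154 ∈ ⟨120⟩ iff 154^173 ≡ 1 (mod 347), since |⟨120⟩| = 173.
154^173 mod 347 = 1.
Since 1 = 1, 154 lies in the subgroup.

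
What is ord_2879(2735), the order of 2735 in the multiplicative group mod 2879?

2878

The order of 2735 must divide p − 1 = 2878 = 2 · 1439.
Divisors: 1, 2, 1439, 2878.
Check each in increasing order: 2735^1 ≡ 2735;  2735^2 ≡ 583;  2735^1439 ≡ 2878;  2735^2878 ≡ 1.
Smallest exponent giving 1 is 2878.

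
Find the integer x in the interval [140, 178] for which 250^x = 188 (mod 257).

169

Compute 250^140 mod 257 = 92, then multiply by 250 repeatedly:
  250^140=92  250^141=127  250^142=139  250^143=55  250^144=129
  250^145=125  250^146=153  250^147=214  250^148=44  250^149=206
  250^150=100  250^151=71  250^152=17  250^153=138  250^154=62
  250^155=80  250^156=211  250^157=65  250^158=59  250^159=101
  250^160=64  250^161=66  250^162=52  250^163=150  250^164=235
  250^165=154  250^166=207  250^167=93  250^168=120  250^169=188
Found 188 at exponent 169.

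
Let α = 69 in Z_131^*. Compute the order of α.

26

The order of 69 must divide p − 1 = 130 = 2 · 5 · 13.
Divisors: 1, 2, 5, 10, 13, 26, 65, 130.
Check each in increasing order: 69^1 ≡ 69;  69^2 ≡ 45;  69^5 ≡ 79;  69^10 ≡ 84;  69^13 ≡ 130;  69^26 ≡ 1.
Smallest exponent giving 1 is 26.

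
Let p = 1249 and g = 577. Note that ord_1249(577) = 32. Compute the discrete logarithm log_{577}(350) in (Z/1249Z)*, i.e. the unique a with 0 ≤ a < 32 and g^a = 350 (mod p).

11

Successive powers of 577 modulo 1249:
  577^0=1  577^1=577  577^2=695  577^3=86  577^4=911  577^5=1067
  577^6=1151  577^7=908  577^8=585  577^9=315  577^10=650  577^11=350
So 577^11 ≡ 350 (mod 1249), giving a = 11.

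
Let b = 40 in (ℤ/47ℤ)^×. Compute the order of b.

46

The order of 40 must divide p − 1 = 46 = 2 · 23.
Divisors: 1, 2, 23, 46.
Check each in increasing order: 40^1 ≡ 40;  40^2 ≡ 2;  40^23 ≡ 46;  40^46 ≡ 1.
Smallest exponent giving 1 is 46.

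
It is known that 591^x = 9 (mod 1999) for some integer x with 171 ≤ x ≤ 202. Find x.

188

Compute 591^171 mod 1999 = 1546, then multiply by 591 repeatedly:
  591^171=1546  591^172=143  591^173=555  591^174=169  591^175=1928
  591^176=18  591^177=643  591^178=203  591^179=33  591^180=1512
  591^181=39  591^182=1060  591^183=773  591^184=1071  591^185=1277
  591^186=1084  591^187=964  591^188=9
Found 9 at exponent 188.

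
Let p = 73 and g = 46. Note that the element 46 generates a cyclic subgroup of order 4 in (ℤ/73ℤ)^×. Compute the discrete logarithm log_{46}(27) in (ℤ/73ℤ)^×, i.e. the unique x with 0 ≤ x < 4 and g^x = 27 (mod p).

3

Successive powers of 46 modulo 73:
  46^0=1  46^1=46  46^2=72  46^3=27
So 46^3 ≡ 27 (mod 73), giving x = 3.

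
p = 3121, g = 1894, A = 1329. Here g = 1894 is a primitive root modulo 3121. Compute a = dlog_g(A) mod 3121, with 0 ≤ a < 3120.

Baby-step giant-step with m = ceil(sqrt(3120)) = 56.
Baby table (1894^j mod 3121 for j=0..55):
  0:1  1:1894  2:1207  3:1486  4:2463  5:2148  6:1649  7:2206
  8:2266  9:429  10:1066  11:2838  12:810  13:1729  14:797  15:2075
  16:711  17:1483  18:3023  19:1648  20:312  21:1059  22:2064  23:1724
  24:690  25:2282  26:2644  27:1652  28:1646  29:2766  30:1766  31:2213
  32:3040  33:2636  34:2105  35:1353  36:241  37:788  38:634  39:2332
  40:593  41:2703  42:1042  43:1076  44:3052  45:396  46:984  47:459
  48:1708  49:1596  50:1696  51:715  52:2817  53:1609  54:1350  55:801
Giant step factor: 1894^(-56) ≡ 2590 (mod 3121).
Scan 1329·2590^i mod 3121 for i = 0, 1, …:
  i=0: 1329   i=1: 2768   i=2: 183   i=3: 2699
  i=4: 2491   i=5: 583   i=6: 2527   i=7: 193
  i=8: 510   i=9: 717     …   i=21: 1765
  i=22: 2206
Match at i=22, j=7: a = 22·56 + 7 = 1239.

1239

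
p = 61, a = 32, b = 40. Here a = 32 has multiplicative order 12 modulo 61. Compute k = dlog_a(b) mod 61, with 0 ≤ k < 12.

5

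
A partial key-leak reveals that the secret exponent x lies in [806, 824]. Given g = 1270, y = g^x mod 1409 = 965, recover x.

Compute 1270^806 mod 1409 = 35, then multiply by 1270 repeatedly:
  1270^806=35  1270^807=771  1270^808=1324  1270^809=543  1270^810=609
  1270^811=1298  1270^812=1339  1270^813=1276  1270^814=170  1270^815=323
  1270^816=191  1270^817=222  1270^818=140  1270^819=266  1270^820=1069
  1270^821=763  1270^822=1027  1270^823=965
Found 965 at exponent 823.

823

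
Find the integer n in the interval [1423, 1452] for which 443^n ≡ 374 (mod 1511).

Compute 443^1423 mod 1511 = 791, then multiply by 443 repeatedly:
  443^1423=791  443^1424=1372  443^1425=374
Found 374 at exponent 1425.

1425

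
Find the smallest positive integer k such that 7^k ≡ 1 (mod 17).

16

The order of 7 must divide p − 1 = 16 = 2^4.
Divisors: 1, 2, 4, 8, 16.
Check each in increasing order: 7^1 ≡ 7;  7^2 ≡ 15;  7^4 ≡ 4;  7^8 ≡ 16;  7^16 ≡ 1.
Smallest exponent giving 1 is 16.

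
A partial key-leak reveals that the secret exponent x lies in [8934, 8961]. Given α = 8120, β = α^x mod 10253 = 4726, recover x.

Compute 8120^8934 mod 10253 = 9543, then multiply by 8120 repeatedly:
  8120^8934=9543  8120^8935=7239  8120^8936=231  8120^8937=9674  8120^8938=4647
  8120^8939=2600  8120^8940=1073  8120^8941=7963  8120^8942=4142  8120^8943=3200
  8120^8944=2898  8120^8945=1125  8120^8946=9830  8120^8947=10248  8120^8948=412
  8120^8949=2962  8120^8950=8155  8120^8951=4726
Found 4726 at exponent 8951.

8951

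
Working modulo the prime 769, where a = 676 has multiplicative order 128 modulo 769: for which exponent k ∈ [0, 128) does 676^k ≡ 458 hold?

72

Baby-step giant-step with m = ceil(sqrt(128)) = 12.
Baby table (676^j mod 769 for j=0..11):
  0:1  1:676  2:190  3:17  4:726  5:154  6:289  7:38
  8:311  9:299  10:646  11:673
Giant step factor: 676^(-12) ≡ 587 (mod 769).
Scan 458·587^i mod 769 for i = 0, 1, …:
  i=0: 458   i=1: 465   i=2: 729   i=3: 359
  i=4: 27   i=5: 469   i=6: 1
Match at i=6, j=0: k = 6·12 + 0 = 72.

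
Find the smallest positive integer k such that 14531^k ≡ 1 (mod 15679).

7839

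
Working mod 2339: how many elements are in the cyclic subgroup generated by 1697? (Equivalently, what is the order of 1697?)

2338

The order of 1697 must divide p − 1 = 2338 = 2 · 7 · 167.
Divisors: 1, 2, 7, 14, 167, 334, 1169, 2338.
Check each in increasing order: 1697^1 ≡ 1697;  1697^2 ≡ 500;  1697^7 ≡ 26;  1697^14 ≡ 676;  1697^167 ≡ 1982;  1697^334 ≡ 1143;  1697^1169 ≡ 2338;  1697^2338 ≡ 1.
Smallest exponent giving 1 is 2338.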